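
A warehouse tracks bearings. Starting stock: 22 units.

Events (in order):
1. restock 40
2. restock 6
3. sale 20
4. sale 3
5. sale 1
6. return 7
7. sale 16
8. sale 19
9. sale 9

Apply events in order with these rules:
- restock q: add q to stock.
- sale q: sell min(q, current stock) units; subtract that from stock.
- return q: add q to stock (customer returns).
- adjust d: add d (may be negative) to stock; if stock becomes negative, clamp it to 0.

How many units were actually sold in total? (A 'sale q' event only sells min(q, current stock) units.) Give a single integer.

Answer: 68

Derivation:
Processing events:
Start: stock = 22
  Event 1 (restock 40): 22 + 40 = 62
  Event 2 (restock 6): 62 + 6 = 68
  Event 3 (sale 20): sell min(20,68)=20. stock: 68 - 20 = 48. total_sold = 20
  Event 4 (sale 3): sell min(3,48)=3. stock: 48 - 3 = 45. total_sold = 23
  Event 5 (sale 1): sell min(1,45)=1. stock: 45 - 1 = 44. total_sold = 24
  Event 6 (return 7): 44 + 7 = 51
  Event 7 (sale 16): sell min(16,51)=16. stock: 51 - 16 = 35. total_sold = 40
  Event 8 (sale 19): sell min(19,35)=19. stock: 35 - 19 = 16. total_sold = 59
  Event 9 (sale 9): sell min(9,16)=9. stock: 16 - 9 = 7. total_sold = 68
Final: stock = 7, total_sold = 68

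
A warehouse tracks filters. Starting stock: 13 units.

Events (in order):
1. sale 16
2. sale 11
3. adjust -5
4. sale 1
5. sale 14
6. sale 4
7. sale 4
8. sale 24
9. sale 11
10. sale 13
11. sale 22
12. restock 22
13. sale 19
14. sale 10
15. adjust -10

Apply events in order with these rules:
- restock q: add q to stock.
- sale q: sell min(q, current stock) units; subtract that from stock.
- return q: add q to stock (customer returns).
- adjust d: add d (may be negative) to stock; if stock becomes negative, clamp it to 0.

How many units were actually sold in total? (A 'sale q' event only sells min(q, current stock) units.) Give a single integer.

Processing events:
Start: stock = 13
  Event 1 (sale 16): sell min(16,13)=13. stock: 13 - 13 = 0. total_sold = 13
  Event 2 (sale 11): sell min(11,0)=0. stock: 0 - 0 = 0. total_sold = 13
  Event 3 (adjust -5): 0 + -5 = 0 (clamped to 0)
  Event 4 (sale 1): sell min(1,0)=0. stock: 0 - 0 = 0. total_sold = 13
  Event 5 (sale 14): sell min(14,0)=0. stock: 0 - 0 = 0. total_sold = 13
  Event 6 (sale 4): sell min(4,0)=0. stock: 0 - 0 = 0. total_sold = 13
  Event 7 (sale 4): sell min(4,0)=0. stock: 0 - 0 = 0. total_sold = 13
  Event 8 (sale 24): sell min(24,0)=0. stock: 0 - 0 = 0. total_sold = 13
  Event 9 (sale 11): sell min(11,0)=0. stock: 0 - 0 = 0. total_sold = 13
  Event 10 (sale 13): sell min(13,0)=0. stock: 0 - 0 = 0. total_sold = 13
  Event 11 (sale 22): sell min(22,0)=0. stock: 0 - 0 = 0. total_sold = 13
  Event 12 (restock 22): 0 + 22 = 22
  Event 13 (sale 19): sell min(19,22)=19. stock: 22 - 19 = 3. total_sold = 32
  Event 14 (sale 10): sell min(10,3)=3. stock: 3 - 3 = 0. total_sold = 35
  Event 15 (adjust -10): 0 + -10 = 0 (clamped to 0)
Final: stock = 0, total_sold = 35

Answer: 35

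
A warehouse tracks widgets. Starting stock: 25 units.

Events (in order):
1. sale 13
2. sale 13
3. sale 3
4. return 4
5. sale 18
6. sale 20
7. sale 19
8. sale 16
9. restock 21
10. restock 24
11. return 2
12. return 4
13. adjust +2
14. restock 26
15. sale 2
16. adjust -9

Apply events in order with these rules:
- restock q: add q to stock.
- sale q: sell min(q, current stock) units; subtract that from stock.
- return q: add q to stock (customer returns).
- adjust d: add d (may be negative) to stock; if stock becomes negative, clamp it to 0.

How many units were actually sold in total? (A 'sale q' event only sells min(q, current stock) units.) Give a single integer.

Answer: 31

Derivation:
Processing events:
Start: stock = 25
  Event 1 (sale 13): sell min(13,25)=13. stock: 25 - 13 = 12. total_sold = 13
  Event 2 (sale 13): sell min(13,12)=12. stock: 12 - 12 = 0. total_sold = 25
  Event 3 (sale 3): sell min(3,0)=0. stock: 0 - 0 = 0. total_sold = 25
  Event 4 (return 4): 0 + 4 = 4
  Event 5 (sale 18): sell min(18,4)=4. stock: 4 - 4 = 0. total_sold = 29
  Event 6 (sale 20): sell min(20,0)=0. stock: 0 - 0 = 0. total_sold = 29
  Event 7 (sale 19): sell min(19,0)=0. stock: 0 - 0 = 0. total_sold = 29
  Event 8 (sale 16): sell min(16,0)=0. stock: 0 - 0 = 0. total_sold = 29
  Event 9 (restock 21): 0 + 21 = 21
  Event 10 (restock 24): 21 + 24 = 45
  Event 11 (return 2): 45 + 2 = 47
  Event 12 (return 4): 47 + 4 = 51
  Event 13 (adjust +2): 51 + 2 = 53
  Event 14 (restock 26): 53 + 26 = 79
  Event 15 (sale 2): sell min(2,79)=2. stock: 79 - 2 = 77. total_sold = 31
  Event 16 (adjust -9): 77 + -9 = 68
Final: stock = 68, total_sold = 31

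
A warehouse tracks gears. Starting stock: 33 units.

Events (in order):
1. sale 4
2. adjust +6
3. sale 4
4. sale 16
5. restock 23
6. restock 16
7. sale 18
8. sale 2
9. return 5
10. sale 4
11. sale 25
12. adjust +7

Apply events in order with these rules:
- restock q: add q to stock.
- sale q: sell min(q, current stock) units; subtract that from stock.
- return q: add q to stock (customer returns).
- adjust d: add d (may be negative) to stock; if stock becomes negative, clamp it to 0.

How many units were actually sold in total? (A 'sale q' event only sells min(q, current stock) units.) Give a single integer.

Processing events:
Start: stock = 33
  Event 1 (sale 4): sell min(4,33)=4. stock: 33 - 4 = 29. total_sold = 4
  Event 2 (adjust +6): 29 + 6 = 35
  Event 3 (sale 4): sell min(4,35)=4. stock: 35 - 4 = 31. total_sold = 8
  Event 4 (sale 16): sell min(16,31)=16. stock: 31 - 16 = 15. total_sold = 24
  Event 5 (restock 23): 15 + 23 = 38
  Event 6 (restock 16): 38 + 16 = 54
  Event 7 (sale 18): sell min(18,54)=18. stock: 54 - 18 = 36. total_sold = 42
  Event 8 (sale 2): sell min(2,36)=2. stock: 36 - 2 = 34. total_sold = 44
  Event 9 (return 5): 34 + 5 = 39
  Event 10 (sale 4): sell min(4,39)=4. stock: 39 - 4 = 35. total_sold = 48
  Event 11 (sale 25): sell min(25,35)=25. stock: 35 - 25 = 10. total_sold = 73
  Event 12 (adjust +7): 10 + 7 = 17
Final: stock = 17, total_sold = 73

Answer: 73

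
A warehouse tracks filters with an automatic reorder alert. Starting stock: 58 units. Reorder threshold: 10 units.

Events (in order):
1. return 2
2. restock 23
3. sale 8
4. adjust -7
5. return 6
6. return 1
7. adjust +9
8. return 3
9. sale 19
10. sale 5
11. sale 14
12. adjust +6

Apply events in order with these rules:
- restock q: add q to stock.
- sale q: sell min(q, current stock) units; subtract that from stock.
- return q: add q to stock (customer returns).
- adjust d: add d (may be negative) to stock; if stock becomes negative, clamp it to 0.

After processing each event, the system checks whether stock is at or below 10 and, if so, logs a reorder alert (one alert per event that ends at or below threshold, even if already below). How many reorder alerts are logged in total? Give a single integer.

Processing events:
Start: stock = 58
  Event 1 (return 2): 58 + 2 = 60
  Event 2 (restock 23): 60 + 23 = 83
  Event 3 (sale 8): sell min(8,83)=8. stock: 83 - 8 = 75. total_sold = 8
  Event 4 (adjust -7): 75 + -7 = 68
  Event 5 (return 6): 68 + 6 = 74
  Event 6 (return 1): 74 + 1 = 75
  Event 7 (adjust +9): 75 + 9 = 84
  Event 8 (return 3): 84 + 3 = 87
  Event 9 (sale 19): sell min(19,87)=19. stock: 87 - 19 = 68. total_sold = 27
  Event 10 (sale 5): sell min(5,68)=5. stock: 68 - 5 = 63. total_sold = 32
  Event 11 (sale 14): sell min(14,63)=14. stock: 63 - 14 = 49. total_sold = 46
  Event 12 (adjust +6): 49 + 6 = 55
Final: stock = 55, total_sold = 46

Checking against threshold 10:
  After event 1: stock=60 > 10
  After event 2: stock=83 > 10
  After event 3: stock=75 > 10
  After event 4: stock=68 > 10
  After event 5: stock=74 > 10
  After event 6: stock=75 > 10
  After event 7: stock=84 > 10
  After event 8: stock=87 > 10
  After event 9: stock=68 > 10
  After event 10: stock=63 > 10
  After event 11: stock=49 > 10
  After event 12: stock=55 > 10
Alert events: []. Count = 0

Answer: 0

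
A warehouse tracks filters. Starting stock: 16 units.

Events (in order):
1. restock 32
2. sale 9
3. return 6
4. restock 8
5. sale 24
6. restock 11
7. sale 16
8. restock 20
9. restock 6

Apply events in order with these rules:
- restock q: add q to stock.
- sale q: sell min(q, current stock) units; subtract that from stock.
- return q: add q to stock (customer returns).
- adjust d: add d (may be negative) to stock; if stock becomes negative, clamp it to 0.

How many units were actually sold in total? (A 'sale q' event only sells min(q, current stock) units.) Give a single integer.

Answer: 49

Derivation:
Processing events:
Start: stock = 16
  Event 1 (restock 32): 16 + 32 = 48
  Event 2 (sale 9): sell min(9,48)=9. stock: 48 - 9 = 39. total_sold = 9
  Event 3 (return 6): 39 + 6 = 45
  Event 4 (restock 8): 45 + 8 = 53
  Event 5 (sale 24): sell min(24,53)=24. stock: 53 - 24 = 29. total_sold = 33
  Event 6 (restock 11): 29 + 11 = 40
  Event 7 (sale 16): sell min(16,40)=16. stock: 40 - 16 = 24. total_sold = 49
  Event 8 (restock 20): 24 + 20 = 44
  Event 9 (restock 6): 44 + 6 = 50
Final: stock = 50, total_sold = 49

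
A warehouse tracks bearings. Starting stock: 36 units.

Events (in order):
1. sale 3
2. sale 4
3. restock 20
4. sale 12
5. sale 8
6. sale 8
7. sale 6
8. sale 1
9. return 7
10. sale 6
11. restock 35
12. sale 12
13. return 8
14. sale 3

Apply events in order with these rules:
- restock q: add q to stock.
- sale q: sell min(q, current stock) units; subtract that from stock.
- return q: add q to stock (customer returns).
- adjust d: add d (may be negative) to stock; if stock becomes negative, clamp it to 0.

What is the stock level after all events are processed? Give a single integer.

Processing events:
Start: stock = 36
  Event 1 (sale 3): sell min(3,36)=3. stock: 36 - 3 = 33. total_sold = 3
  Event 2 (sale 4): sell min(4,33)=4. stock: 33 - 4 = 29. total_sold = 7
  Event 3 (restock 20): 29 + 20 = 49
  Event 4 (sale 12): sell min(12,49)=12. stock: 49 - 12 = 37. total_sold = 19
  Event 5 (sale 8): sell min(8,37)=8. stock: 37 - 8 = 29. total_sold = 27
  Event 6 (sale 8): sell min(8,29)=8. stock: 29 - 8 = 21. total_sold = 35
  Event 7 (sale 6): sell min(6,21)=6. stock: 21 - 6 = 15. total_sold = 41
  Event 8 (sale 1): sell min(1,15)=1. stock: 15 - 1 = 14. total_sold = 42
  Event 9 (return 7): 14 + 7 = 21
  Event 10 (sale 6): sell min(6,21)=6. stock: 21 - 6 = 15. total_sold = 48
  Event 11 (restock 35): 15 + 35 = 50
  Event 12 (sale 12): sell min(12,50)=12. stock: 50 - 12 = 38. total_sold = 60
  Event 13 (return 8): 38 + 8 = 46
  Event 14 (sale 3): sell min(3,46)=3. stock: 46 - 3 = 43. total_sold = 63
Final: stock = 43, total_sold = 63

Answer: 43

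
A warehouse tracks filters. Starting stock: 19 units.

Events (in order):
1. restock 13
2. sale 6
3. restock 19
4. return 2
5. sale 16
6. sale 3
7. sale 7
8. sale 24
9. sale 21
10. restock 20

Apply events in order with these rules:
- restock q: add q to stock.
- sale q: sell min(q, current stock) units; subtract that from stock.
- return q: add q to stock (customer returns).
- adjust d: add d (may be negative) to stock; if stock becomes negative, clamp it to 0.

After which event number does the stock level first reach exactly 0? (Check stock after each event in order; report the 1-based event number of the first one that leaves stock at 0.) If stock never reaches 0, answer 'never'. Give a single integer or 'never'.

Processing events:
Start: stock = 19
  Event 1 (restock 13): 19 + 13 = 32
  Event 2 (sale 6): sell min(6,32)=6. stock: 32 - 6 = 26. total_sold = 6
  Event 3 (restock 19): 26 + 19 = 45
  Event 4 (return 2): 45 + 2 = 47
  Event 5 (sale 16): sell min(16,47)=16. stock: 47 - 16 = 31. total_sold = 22
  Event 6 (sale 3): sell min(3,31)=3. stock: 31 - 3 = 28. total_sold = 25
  Event 7 (sale 7): sell min(7,28)=7. stock: 28 - 7 = 21. total_sold = 32
  Event 8 (sale 24): sell min(24,21)=21. stock: 21 - 21 = 0. total_sold = 53
  Event 9 (sale 21): sell min(21,0)=0. stock: 0 - 0 = 0. total_sold = 53
  Event 10 (restock 20): 0 + 20 = 20
Final: stock = 20, total_sold = 53

First zero at event 8.

Answer: 8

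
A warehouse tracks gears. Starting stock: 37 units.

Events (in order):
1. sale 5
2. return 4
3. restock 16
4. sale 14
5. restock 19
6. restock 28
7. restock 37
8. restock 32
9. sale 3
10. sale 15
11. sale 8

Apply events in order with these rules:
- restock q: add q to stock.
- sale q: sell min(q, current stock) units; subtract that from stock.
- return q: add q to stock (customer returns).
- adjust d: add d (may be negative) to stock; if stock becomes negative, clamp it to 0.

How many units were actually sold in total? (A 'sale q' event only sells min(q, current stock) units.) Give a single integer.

Processing events:
Start: stock = 37
  Event 1 (sale 5): sell min(5,37)=5. stock: 37 - 5 = 32. total_sold = 5
  Event 2 (return 4): 32 + 4 = 36
  Event 3 (restock 16): 36 + 16 = 52
  Event 4 (sale 14): sell min(14,52)=14. stock: 52 - 14 = 38. total_sold = 19
  Event 5 (restock 19): 38 + 19 = 57
  Event 6 (restock 28): 57 + 28 = 85
  Event 7 (restock 37): 85 + 37 = 122
  Event 8 (restock 32): 122 + 32 = 154
  Event 9 (sale 3): sell min(3,154)=3. stock: 154 - 3 = 151. total_sold = 22
  Event 10 (sale 15): sell min(15,151)=15. stock: 151 - 15 = 136. total_sold = 37
  Event 11 (sale 8): sell min(8,136)=8. stock: 136 - 8 = 128. total_sold = 45
Final: stock = 128, total_sold = 45

Answer: 45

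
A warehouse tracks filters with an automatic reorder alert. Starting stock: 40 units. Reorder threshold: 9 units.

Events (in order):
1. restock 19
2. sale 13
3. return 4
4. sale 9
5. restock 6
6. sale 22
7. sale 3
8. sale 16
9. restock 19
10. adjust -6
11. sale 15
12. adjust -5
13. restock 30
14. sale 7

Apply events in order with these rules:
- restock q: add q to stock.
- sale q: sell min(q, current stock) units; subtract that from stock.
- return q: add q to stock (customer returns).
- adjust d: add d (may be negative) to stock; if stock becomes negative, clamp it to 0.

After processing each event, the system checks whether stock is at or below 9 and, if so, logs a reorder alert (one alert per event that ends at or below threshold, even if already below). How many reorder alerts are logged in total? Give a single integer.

Answer: 3

Derivation:
Processing events:
Start: stock = 40
  Event 1 (restock 19): 40 + 19 = 59
  Event 2 (sale 13): sell min(13,59)=13. stock: 59 - 13 = 46. total_sold = 13
  Event 3 (return 4): 46 + 4 = 50
  Event 4 (sale 9): sell min(9,50)=9. stock: 50 - 9 = 41. total_sold = 22
  Event 5 (restock 6): 41 + 6 = 47
  Event 6 (sale 22): sell min(22,47)=22. stock: 47 - 22 = 25. total_sold = 44
  Event 7 (sale 3): sell min(3,25)=3. stock: 25 - 3 = 22. total_sold = 47
  Event 8 (sale 16): sell min(16,22)=16. stock: 22 - 16 = 6. total_sold = 63
  Event 9 (restock 19): 6 + 19 = 25
  Event 10 (adjust -6): 25 + -6 = 19
  Event 11 (sale 15): sell min(15,19)=15. stock: 19 - 15 = 4. total_sold = 78
  Event 12 (adjust -5): 4 + -5 = 0 (clamped to 0)
  Event 13 (restock 30): 0 + 30 = 30
  Event 14 (sale 7): sell min(7,30)=7. stock: 30 - 7 = 23. total_sold = 85
Final: stock = 23, total_sold = 85

Checking against threshold 9:
  After event 1: stock=59 > 9
  After event 2: stock=46 > 9
  After event 3: stock=50 > 9
  After event 4: stock=41 > 9
  After event 5: stock=47 > 9
  After event 6: stock=25 > 9
  After event 7: stock=22 > 9
  After event 8: stock=6 <= 9 -> ALERT
  After event 9: stock=25 > 9
  After event 10: stock=19 > 9
  After event 11: stock=4 <= 9 -> ALERT
  After event 12: stock=0 <= 9 -> ALERT
  After event 13: stock=30 > 9
  After event 14: stock=23 > 9
Alert events: [8, 11, 12]. Count = 3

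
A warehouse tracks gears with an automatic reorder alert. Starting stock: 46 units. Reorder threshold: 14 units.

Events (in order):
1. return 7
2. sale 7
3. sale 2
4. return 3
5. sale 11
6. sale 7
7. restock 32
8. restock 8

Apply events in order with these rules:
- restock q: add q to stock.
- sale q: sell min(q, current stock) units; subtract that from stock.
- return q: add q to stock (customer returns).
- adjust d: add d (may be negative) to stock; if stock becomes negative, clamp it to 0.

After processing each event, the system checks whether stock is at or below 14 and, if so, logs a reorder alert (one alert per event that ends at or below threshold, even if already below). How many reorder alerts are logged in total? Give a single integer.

Processing events:
Start: stock = 46
  Event 1 (return 7): 46 + 7 = 53
  Event 2 (sale 7): sell min(7,53)=7. stock: 53 - 7 = 46. total_sold = 7
  Event 3 (sale 2): sell min(2,46)=2. stock: 46 - 2 = 44. total_sold = 9
  Event 4 (return 3): 44 + 3 = 47
  Event 5 (sale 11): sell min(11,47)=11. stock: 47 - 11 = 36. total_sold = 20
  Event 6 (sale 7): sell min(7,36)=7. stock: 36 - 7 = 29. total_sold = 27
  Event 7 (restock 32): 29 + 32 = 61
  Event 8 (restock 8): 61 + 8 = 69
Final: stock = 69, total_sold = 27

Checking against threshold 14:
  After event 1: stock=53 > 14
  After event 2: stock=46 > 14
  After event 3: stock=44 > 14
  After event 4: stock=47 > 14
  After event 5: stock=36 > 14
  After event 6: stock=29 > 14
  After event 7: stock=61 > 14
  After event 8: stock=69 > 14
Alert events: []. Count = 0

Answer: 0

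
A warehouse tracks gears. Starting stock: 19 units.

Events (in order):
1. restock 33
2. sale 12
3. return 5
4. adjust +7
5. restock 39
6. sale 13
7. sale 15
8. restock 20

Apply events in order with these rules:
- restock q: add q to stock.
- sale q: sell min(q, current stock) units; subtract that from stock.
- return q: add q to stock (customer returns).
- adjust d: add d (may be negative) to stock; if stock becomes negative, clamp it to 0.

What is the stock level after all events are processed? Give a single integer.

Processing events:
Start: stock = 19
  Event 1 (restock 33): 19 + 33 = 52
  Event 2 (sale 12): sell min(12,52)=12. stock: 52 - 12 = 40. total_sold = 12
  Event 3 (return 5): 40 + 5 = 45
  Event 4 (adjust +7): 45 + 7 = 52
  Event 5 (restock 39): 52 + 39 = 91
  Event 6 (sale 13): sell min(13,91)=13. stock: 91 - 13 = 78. total_sold = 25
  Event 7 (sale 15): sell min(15,78)=15. stock: 78 - 15 = 63. total_sold = 40
  Event 8 (restock 20): 63 + 20 = 83
Final: stock = 83, total_sold = 40

Answer: 83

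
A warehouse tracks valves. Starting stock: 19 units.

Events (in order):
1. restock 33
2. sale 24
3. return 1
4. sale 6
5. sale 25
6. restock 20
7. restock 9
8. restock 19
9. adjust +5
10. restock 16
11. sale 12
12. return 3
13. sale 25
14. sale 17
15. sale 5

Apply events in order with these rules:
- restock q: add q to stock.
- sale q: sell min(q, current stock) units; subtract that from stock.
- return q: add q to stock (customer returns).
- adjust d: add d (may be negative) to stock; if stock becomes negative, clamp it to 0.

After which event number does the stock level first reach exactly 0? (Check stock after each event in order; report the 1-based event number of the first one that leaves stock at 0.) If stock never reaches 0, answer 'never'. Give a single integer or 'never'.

Processing events:
Start: stock = 19
  Event 1 (restock 33): 19 + 33 = 52
  Event 2 (sale 24): sell min(24,52)=24. stock: 52 - 24 = 28. total_sold = 24
  Event 3 (return 1): 28 + 1 = 29
  Event 4 (sale 6): sell min(6,29)=6. stock: 29 - 6 = 23. total_sold = 30
  Event 5 (sale 25): sell min(25,23)=23. stock: 23 - 23 = 0. total_sold = 53
  Event 6 (restock 20): 0 + 20 = 20
  Event 7 (restock 9): 20 + 9 = 29
  Event 8 (restock 19): 29 + 19 = 48
  Event 9 (adjust +5): 48 + 5 = 53
  Event 10 (restock 16): 53 + 16 = 69
  Event 11 (sale 12): sell min(12,69)=12. stock: 69 - 12 = 57. total_sold = 65
  Event 12 (return 3): 57 + 3 = 60
  Event 13 (sale 25): sell min(25,60)=25. stock: 60 - 25 = 35. total_sold = 90
  Event 14 (sale 17): sell min(17,35)=17. stock: 35 - 17 = 18. total_sold = 107
  Event 15 (sale 5): sell min(5,18)=5. stock: 18 - 5 = 13. total_sold = 112
Final: stock = 13, total_sold = 112

First zero at event 5.

Answer: 5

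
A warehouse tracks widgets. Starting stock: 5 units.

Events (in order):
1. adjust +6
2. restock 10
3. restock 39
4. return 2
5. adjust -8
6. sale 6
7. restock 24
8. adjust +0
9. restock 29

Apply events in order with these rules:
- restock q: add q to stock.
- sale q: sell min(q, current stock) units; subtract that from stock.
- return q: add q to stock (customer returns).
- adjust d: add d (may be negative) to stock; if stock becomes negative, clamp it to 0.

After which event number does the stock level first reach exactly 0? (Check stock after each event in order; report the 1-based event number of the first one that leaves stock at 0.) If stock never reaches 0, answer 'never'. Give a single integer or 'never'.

Answer: never

Derivation:
Processing events:
Start: stock = 5
  Event 1 (adjust +6): 5 + 6 = 11
  Event 2 (restock 10): 11 + 10 = 21
  Event 3 (restock 39): 21 + 39 = 60
  Event 4 (return 2): 60 + 2 = 62
  Event 5 (adjust -8): 62 + -8 = 54
  Event 6 (sale 6): sell min(6,54)=6. stock: 54 - 6 = 48. total_sold = 6
  Event 7 (restock 24): 48 + 24 = 72
  Event 8 (adjust +0): 72 + 0 = 72
  Event 9 (restock 29): 72 + 29 = 101
Final: stock = 101, total_sold = 6

Stock never reaches 0.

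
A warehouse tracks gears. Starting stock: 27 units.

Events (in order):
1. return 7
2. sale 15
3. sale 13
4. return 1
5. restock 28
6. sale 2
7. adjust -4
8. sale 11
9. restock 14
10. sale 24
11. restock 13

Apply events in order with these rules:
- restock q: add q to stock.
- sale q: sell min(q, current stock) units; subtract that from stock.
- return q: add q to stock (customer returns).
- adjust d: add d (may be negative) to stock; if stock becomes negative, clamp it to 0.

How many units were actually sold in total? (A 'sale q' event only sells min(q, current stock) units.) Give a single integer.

Answer: 65

Derivation:
Processing events:
Start: stock = 27
  Event 1 (return 7): 27 + 7 = 34
  Event 2 (sale 15): sell min(15,34)=15. stock: 34 - 15 = 19. total_sold = 15
  Event 3 (sale 13): sell min(13,19)=13. stock: 19 - 13 = 6. total_sold = 28
  Event 4 (return 1): 6 + 1 = 7
  Event 5 (restock 28): 7 + 28 = 35
  Event 6 (sale 2): sell min(2,35)=2. stock: 35 - 2 = 33. total_sold = 30
  Event 7 (adjust -4): 33 + -4 = 29
  Event 8 (sale 11): sell min(11,29)=11. stock: 29 - 11 = 18. total_sold = 41
  Event 9 (restock 14): 18 + 14 = 32
  Event 10 (sale 24): sell min(24,32)=24. stock: 32 - 24 = 8. total_sold = 65
  Event 11 (restock 13): 8 + 13 = 21
Final: stock = 21, total_sold = 65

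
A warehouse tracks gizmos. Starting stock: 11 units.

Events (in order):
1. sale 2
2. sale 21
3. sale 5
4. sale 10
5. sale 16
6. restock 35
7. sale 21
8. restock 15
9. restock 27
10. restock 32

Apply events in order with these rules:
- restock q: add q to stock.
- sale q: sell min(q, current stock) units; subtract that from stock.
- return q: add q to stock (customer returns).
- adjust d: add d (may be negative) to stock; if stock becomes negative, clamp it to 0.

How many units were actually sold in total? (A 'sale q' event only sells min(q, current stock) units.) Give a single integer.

Answer: 32

Derivation:
Processing events:
Start: stock = 11
  Event 1 (sale 2): sell min(2,11)=2. stock: 11 - 2 = 9. total_sold = 2
  Event 2 (sale 21): sell min(21,9)=9. stock: 9 - 9 = 0. total_sold = 11
  Event 3 (sale 5): sell min(5,0)=0. stock: 0 - 0 = 0. total_sold = 11
  Event 4 (sale 10): sell min(10,0)=0. stock: 0 - 0 = 0. total_sold = 11
  Event 5 (sale 16): sell min(16,0)=0. stock: 0 - 0 = 0. total_sold = 11
  Event 6 (restock 35): 0 + 35 = 35
  Event 7 (sale 21): sell min(21,35)=21. stock: 35 - 21 = 14. total_sold = 32
  Event 8 (restock 15): 14 + 15 = 29
  Event 9 (restock 27): 29 + 27 = 56
  Event 10 (restock 32): 56 + 32 = 88
Final: stock = 88, total_sold = 32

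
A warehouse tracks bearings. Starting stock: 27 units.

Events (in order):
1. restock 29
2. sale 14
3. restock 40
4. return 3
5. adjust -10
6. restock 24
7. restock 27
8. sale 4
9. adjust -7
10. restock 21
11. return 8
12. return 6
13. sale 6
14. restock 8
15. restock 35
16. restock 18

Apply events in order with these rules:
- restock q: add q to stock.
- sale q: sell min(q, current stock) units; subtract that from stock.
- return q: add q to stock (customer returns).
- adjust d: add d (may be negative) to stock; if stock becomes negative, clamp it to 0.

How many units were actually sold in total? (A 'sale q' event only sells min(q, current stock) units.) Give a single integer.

Answer: 24

Derivation:
Processing events:
Start: stock = 27
  Event 1 (restock 29): 27 + 29 = 56
  Event 2 (sale 14): sell min(14,56)=14. stock: 56 - 14 = 42. total_sold = 14
  Event 3 (restock 40): 42 + 40 = 82
  Event 4 (return 3): 82 + 3 = 85
  Event 5 (adjust -10): 85 + -10 = 75
  Event 6 (restock 24): 75 + 24 = 99
  Event 7 (restock 27): 99 + 27 = 126
  Event 8 (sale 4): sell min(4,126)=4. stock: 126 - 4 = 122. total_sold = 18
  Event 9 (adjust -7): 122 + -7 = 115
  Event 10 (restock 21): 115 + 21 = 136
  Event 11 (return 8): 136 + 8 = 144
  Event 12 (return 6): 144 + 6 = 150
  Event 13 (sale 6): sell min(6,150)=6. stock: 150 - 6 = 144. total_sold = 24
  Event 14 (restock 8): 144 + 8 = 152
  Event 15 (restock 35): 152 + 35 = 187
  Event 16 (restock 18): 187 + 18 = 205
Final: stock = 205, total_sold = 24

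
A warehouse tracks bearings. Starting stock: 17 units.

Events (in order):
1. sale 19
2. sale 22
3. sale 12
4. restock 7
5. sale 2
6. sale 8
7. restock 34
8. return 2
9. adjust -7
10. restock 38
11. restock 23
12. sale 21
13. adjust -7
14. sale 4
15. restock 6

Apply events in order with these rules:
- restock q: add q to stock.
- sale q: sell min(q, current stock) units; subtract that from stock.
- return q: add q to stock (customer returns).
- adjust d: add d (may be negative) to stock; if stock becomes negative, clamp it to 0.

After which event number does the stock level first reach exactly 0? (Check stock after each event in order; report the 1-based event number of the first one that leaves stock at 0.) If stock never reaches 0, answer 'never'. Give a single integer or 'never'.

Processing events:
Start: stock = 17
  Event 1 (sale 19): sell min(19,17)=17. stock: 17 - 17 = 0. total_sold = 17
  Event 2 (sale 22): sell min(22,0)=0. stock: 0 - 0 = 0. total_sold = 17
  Event 3 (sale 12): sell min(12,0)=0. stock: 0 - 0 = 0. total_sold = 17
  Event 4 (restock 7): 0 + 7 = 7
  Event 5 (sale 2): sell min(2,7)=2. stock: 7 - 2 = 5. total_sold = 19
  Event 6 (sale 8): sell min(8,5)=5. stock: 5 - 5 = 0. total_sold = 24
  Event 7 (restock 34): 0 + 34 = 34
  Event 8 (return 2): 34 + 2 = 36
  Event 9 (adjust -7): 36 + -7 = 29
  Event 10 (restock 38): 29 + 38 = 67
  Event 11 (restock 23): 67 + 23 = 90
  Event 12 (sale 21): sell min(21,90)=21. stock: 90 - 21 = 69. total_sold = 45
  Event 13 (adjust -7): 69 + -7 = 62
  Event 14 (sale 4): sell min(4,62)=4. stock: 62 - 4 = 58. total_sold = 49
  Event 15 (restock 6): 58 + 6 = 64
Final: stock = 64, total_sold = 49

First zero at event 1.

Answer: 1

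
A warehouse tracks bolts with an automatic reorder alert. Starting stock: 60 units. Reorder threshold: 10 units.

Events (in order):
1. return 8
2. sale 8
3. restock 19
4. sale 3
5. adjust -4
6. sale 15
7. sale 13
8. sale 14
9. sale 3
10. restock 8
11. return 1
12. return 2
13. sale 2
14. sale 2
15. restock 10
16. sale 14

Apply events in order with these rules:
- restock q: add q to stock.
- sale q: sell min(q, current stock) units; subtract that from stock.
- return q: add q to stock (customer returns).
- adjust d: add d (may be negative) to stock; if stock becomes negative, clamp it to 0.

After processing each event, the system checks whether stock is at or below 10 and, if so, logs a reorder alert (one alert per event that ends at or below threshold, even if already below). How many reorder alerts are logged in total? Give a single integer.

Answer: 0

Derivation:
Processing events:
Start: stock = 60
  Event 1 (return 8): 60 + 8 = 68
  Event 2 (sale 8): sell min(8,68)=8. stock: 68 - 8 = 60. total_sold = 8
  Event 3 (restock 19): 60 + 19 = 79
  Event 4 (sale 3): sell min(3,79)=3. stock: 79 - 3 = 76. total_sold = 11
  Event 5 (adjust -4): 76 + -4 = 72
  Event 6 (sale 15): sell min(15,72)=15. stock: 72 - 15 = 57. total_sold = 26
  Event 7 (sale 13): sell min(13,57)=13. stock: 57 - 13 = 44. total_sold = 39
  Event 8 (sale 14): sell min(14,44)=14. stock: 44 - 14 = 30. total_sold = 53
  Event 9 (sale 3): sell min(3,30)=3. stock: 30 - 3 = 27. total_sold = 56
  Event 10 (restock 8): 27 + 8 = 35
  Event 11 (return 1): 35 + 1 = 36
  Event 12 (return 2): 36 + 2 = 38
  Event 13 (sale 2): sell min(2,38)=2. stock: 38 - 2 = 36. total_sold = 58
  Event 14 (sale 2): sell min(2,36)=2. stock: 36 - 2 = 34. total_sold = 60
  Event 15 (restock 10): 34 + 10 = 44
  Event 16 (sale 14): sell min(14,44)=14. stock: 44 - 14 = 30. total_sold = 74
Final: stock = 30, total_sold = 74

Checking against threshold 10:
  After event 1: stock=68 > 10
  After event 2: stock=60 > 10
  After event 3: stock=79 > 10
  After event 4: stock=76 > 10
  After event 5: stock=72 > 10
  After event 6: stock=57 > 10
  After event 7: stock=44 > 10
  After event 8: stock=30 > 10
  After event 9: stock=27 > 10
  After event 10: stock=35 > 10
  After event 11: stock=36 > 10
  After event 12: stock=38 > 10
  After event 13: stock=36 > 10
  After event 14: stock=34 > 10
  After event 15: stock=44 > 10
  After event 16: stock=30 > 10
Alert events: []. Count = 0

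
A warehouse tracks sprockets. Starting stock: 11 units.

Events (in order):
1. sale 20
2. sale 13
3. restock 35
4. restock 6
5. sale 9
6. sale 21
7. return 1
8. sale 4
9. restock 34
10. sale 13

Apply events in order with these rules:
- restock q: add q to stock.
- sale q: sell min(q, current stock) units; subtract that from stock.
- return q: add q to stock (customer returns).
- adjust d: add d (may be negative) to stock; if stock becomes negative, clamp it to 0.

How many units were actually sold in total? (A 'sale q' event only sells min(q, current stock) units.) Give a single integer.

Processing events:
Start: stock = 11
  Event 1 (sale 20): sell min(20,11)=11. stock: 11 - 11 = 0. total_sold = 11
  Event 2 (sale 13): sell min(13,0)=0. stock: 0 - 0 = 0. total_sold = 11
  Event 3 (restock 35): 0 + 35 = 35
  Event 4 (restock 6): 35 + 6 = 41
  Event 5 (sale 9): sell min(9,41)=9. stock: 41 - 9 = 32. total_sold = 20
  Event 6 (sale 21): sell min(21,32)=21. stock: 32 - 21 = 11. total_sold = 41
  Event 7 (return 1): 11 + 1 = 12
  Event 8 (sale 4): sell min(4,12)=4. stock: 12 - 4 = 8. total_sold = 45
  Event 9 (restock 34): 8 + 34 = 42
  Event 10 (sale 13): sell min(13,42)=13. stock: 42 - 13 = 29. total_sold = 58
Final: stock = 29, total_sold = 58

Answer: 58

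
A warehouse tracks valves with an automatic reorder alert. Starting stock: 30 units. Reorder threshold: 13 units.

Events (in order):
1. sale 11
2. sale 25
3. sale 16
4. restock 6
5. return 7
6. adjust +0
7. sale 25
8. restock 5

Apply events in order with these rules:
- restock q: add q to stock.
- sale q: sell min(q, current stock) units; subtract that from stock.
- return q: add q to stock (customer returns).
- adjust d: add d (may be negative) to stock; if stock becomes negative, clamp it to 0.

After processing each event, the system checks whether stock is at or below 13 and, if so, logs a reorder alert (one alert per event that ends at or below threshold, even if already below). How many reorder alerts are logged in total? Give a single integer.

Answer: 7

Derivation:
Processing events:
Start: stock = 30
  Event 1 (sale 11): sell min(11,30)=11. stock: 30 - 11 = 19. total_sold = 11
  Event 2 (sale 25): sell min(25,19)=19. stock: 19 - 19 = 0. total_sold = 30
  Event 3 (sale 16): sell min(16,0)=0. stock: 0 - 0 = 0. total_sold = 30
  Event 4 (restock 6): 0 + 6 = 6
  Event 5 (return 7): 6 + 7 = 13
  Event 6 (adjust +0): 13 + 0 = 13
  Event 7 (sale 25): sell min(25,13)=13. stock: 13 - 13 = 0. total_sold = 43
  Event 8 (restock 5): 0 + 5 = 5
Final: stock = 5, total_sold = 43

Checking against threshold 13:
  After event 1: stock=19 > 13
  After event 2: stock=0 <= 13 -> ALERT
  After event 3: stock=0 <= 13 -> ALERT
  After event 4: stock=6 <= 13 -> ALERT
  After event 5: stock=13 <= 13 -> ALERT
  After event 6: stock=13 <= 13 -> ALERT
  After event 7: stock=0 <= 13 -> ALERT
  After event 8: stock=5 <= 13 -> ALERT
Alert events: [2, 3, 4, 5, 6, 7, 8]. Count = 7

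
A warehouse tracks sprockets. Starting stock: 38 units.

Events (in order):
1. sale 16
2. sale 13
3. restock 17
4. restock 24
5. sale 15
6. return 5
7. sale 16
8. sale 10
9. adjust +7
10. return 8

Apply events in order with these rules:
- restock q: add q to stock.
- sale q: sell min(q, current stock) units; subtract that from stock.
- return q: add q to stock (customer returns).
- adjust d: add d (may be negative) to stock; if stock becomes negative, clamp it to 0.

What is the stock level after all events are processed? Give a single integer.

Answer: 29

Derivation:
Processing events:
Start: stock = 38
  Event 1 (sale 16): sell min(16,38)=16. stock: 38 - 16 = 22. total_sold = 16
  Event 2 (sale 13): sell min(13,22)=13. stock: 22 - 13 = 9. total_sold = 29
  Event 3 (restock 17): 9 + 17 = 26
  Event 4 (restock 24): 26 + 24 = 50
  Event 5 (sale 15): sell min(15,50)=15. stock: 50 - 15 = 35. total_sold = 44
  Event 6 (return 5): 35 + 5 = 40
  Event 7 (sale 16): sell min(16,40)=16. stock: 40 - 16 = 24. total_sold = 60
  Event 8 (sale 10): sell min(10,24)=10. stock: 24 - 10 = 14. total_sold = 70
  Event 9 (adjust +7): 14 + 7 = 21
  Event 10 (return 8): 21 + 8 = 29
Final: stock = 29, total_sold = 70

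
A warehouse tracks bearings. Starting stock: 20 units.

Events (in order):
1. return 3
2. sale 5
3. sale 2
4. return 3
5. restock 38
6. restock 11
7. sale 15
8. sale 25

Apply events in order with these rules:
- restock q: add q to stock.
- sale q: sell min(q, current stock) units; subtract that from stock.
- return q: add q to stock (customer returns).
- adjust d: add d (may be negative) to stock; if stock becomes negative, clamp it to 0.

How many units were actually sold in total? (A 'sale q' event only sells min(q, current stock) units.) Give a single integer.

Answer: 47

Derivation:
Processing events:
Start: stock = 20
  Event 1 (return 3): 20 + 3 = 23
  Event 2 (sale 5): sell min(5,23)=5. stock: 23 - 5 = 18. total_sold = 5
  Event 3 (sale 2): sell min(2,18)=2. stock: 18 - 2 = 16. total_sold = 7
  Event 4 (return 3): 16 + 3 = 19
  Event 5 (restock 38): 19 + 38 = 57
  Event 6 (restock 11): 57 + 11 = 68
  Event 7 (sale 15): sell min(15,68)=15. stock: 68 - 15 = 53. total_sold = 22
  Event 8 (sale 25): sell min(25,53)=25. stock: 53 - 25 = 28. total_sold = 47
Final: stock = 28, total_sold = 47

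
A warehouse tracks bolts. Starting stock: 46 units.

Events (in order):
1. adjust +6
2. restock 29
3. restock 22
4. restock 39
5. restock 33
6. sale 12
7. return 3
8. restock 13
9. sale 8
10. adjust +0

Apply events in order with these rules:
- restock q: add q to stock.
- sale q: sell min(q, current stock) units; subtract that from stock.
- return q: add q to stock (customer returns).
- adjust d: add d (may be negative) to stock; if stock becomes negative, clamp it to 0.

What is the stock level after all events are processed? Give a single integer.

Answer: 171

Derivation:
Processing events:
Start: stock = 46
  Event 1 (adjust +6): 46 + 6 = 52
  Event 2 (restock 29): 52 + 29 = 81
  Event 3 (restock 22): 81 + 22 = 103
  Event 4 (restock 39): 103 + 39 = 142
  Event 5 (restock 33): 142 + 33 = 175
  Event 6 (sale 12): sell min(12,175)=12. stock: 175 - 12 = 163. total_sold = 12
  Event 7 (return 3): 163 + 3 = 166
  Event 8 (restock 13): 166 + 13 = 179
  Event 9 (sale 8): sell min(8,179)=8. stock: 179 - 8 = 171. total_sold = 20
  Event 10 (adjust +0): 171 + 0 = 171
Final: stock = 171, total_sold = 20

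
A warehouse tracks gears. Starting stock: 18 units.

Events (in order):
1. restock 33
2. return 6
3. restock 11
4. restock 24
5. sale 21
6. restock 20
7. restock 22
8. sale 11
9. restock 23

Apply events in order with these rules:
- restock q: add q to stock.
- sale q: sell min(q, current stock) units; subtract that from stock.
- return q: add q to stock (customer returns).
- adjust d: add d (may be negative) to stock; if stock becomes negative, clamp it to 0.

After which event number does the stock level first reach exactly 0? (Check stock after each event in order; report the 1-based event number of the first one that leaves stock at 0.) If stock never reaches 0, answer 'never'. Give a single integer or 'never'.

Processing events:
Start: stock = 18
  Event 1 (restock 33): 18 + 33 = 51
  Event 2 (return 6): 51 + 6 = 57
  Event 3 (restock 11): 57 + 11 = 68
  Event 4 (restock 24): 68 + 24 = 92
  Event 5 (sale 21): sell min(21,92)=21. stock: 92 - 21 = 71. total_sold = 21
  Event 6 (restock 20): 71 + 20 = 91
  Event 7 (restock 22): 91 + 22 = 113
  Event 8 (sale 11): sell min(11,113)=11. stock: 113 - 11 = 102. total_sold = 32
  Event 9 (restock 23): 102 + 23 = 125
Final: stock = 125, total_sold = 32

Stock never reaches 0.

Answer: never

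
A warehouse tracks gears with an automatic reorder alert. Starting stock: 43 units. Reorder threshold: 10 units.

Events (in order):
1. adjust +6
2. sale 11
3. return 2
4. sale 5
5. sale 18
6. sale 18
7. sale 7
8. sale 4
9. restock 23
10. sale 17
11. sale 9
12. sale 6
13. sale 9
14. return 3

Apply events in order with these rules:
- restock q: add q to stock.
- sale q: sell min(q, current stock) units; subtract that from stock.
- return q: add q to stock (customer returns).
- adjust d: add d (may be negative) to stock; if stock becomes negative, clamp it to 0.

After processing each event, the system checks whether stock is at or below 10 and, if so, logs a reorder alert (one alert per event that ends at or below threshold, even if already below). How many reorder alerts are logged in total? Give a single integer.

Answer: 8

Derivation:
Processing events:
Start: stock = 43
  Event 1 (adjust +6): 43 + 6 = 49
  Event 2 (sale 11): sell min(11,49)=11. stock: 49 - 11 = 38. total_sold = 11
  Event 3 (return 2): 38 + 2 = 40
  Event 4 (sale 5): sell min(5,40)=5. stock: 40 - 5 = 35. total_sold = 16
  Event 5 (sale 18): sell min(18,35)=18. stock: 35 - 18 = 17. total_sold = 34
  Event 6 (sale 18): sell min(18,17)=17. stock: 17 - 17 = 0. total_sold = 51
  Event 7 (sale 7): sell min(7,0)=0. stock: 0 - 0 = 0. total_sold = 51
  Event 8 (sale 4): sell min(4,0)=0. stock: 0 - 0 = 0. total_sold = 51
  Event 9 (restock 23): 0 + 23 = 23
  Event 10 (sale 17): sell min(17,23)=17. stock: 23 - 17 = 6. total_sold = 68
  Event 11 (sale 9): sell min(9,6)=6. stock: 6 - 6 = 0. total_sold = 74
  Event 12 (sale 6): sell min(6,0)=0. stock: 0 - 0 = 0. total_sold = 74
  Event 13 (sale 9): sell min(9,0)=0. stock: 0 - 0 = 0. total_sold = 74
  Event 14 (return 3): 0 + 3 = 3
Final: stock = 3, total_sold = 74

Checking against threshold 10:
  After event 1: stock=49 > 10
  After event 2: stock=38 > 10
  After event 3: stock=40 > 10
  After event 4: stock=35 > 10
  After event 5: stock=17 > 10
  After event 6: stock=0 <= 10 -> ALERT
  After event 7: stock=0 <= 10 -> ALERT
  After event 8: stock=0 <= 10 -> ALERT
  After event 9: stock=23 > 10
  After event 10: stock=6 <= 10 -> ALERT
  After event 11: stock=0 <= 10 -> ALERT
  After event 12: stock=0 <= 10 -> ALERT
  After event 13: stock=0 <= 10 -> ALERT
  After event 14: stock=3 <= 10 -> ALERT
Alert events: [6, 7, 8, 10, 11, 12, 13, 14]. Count = 8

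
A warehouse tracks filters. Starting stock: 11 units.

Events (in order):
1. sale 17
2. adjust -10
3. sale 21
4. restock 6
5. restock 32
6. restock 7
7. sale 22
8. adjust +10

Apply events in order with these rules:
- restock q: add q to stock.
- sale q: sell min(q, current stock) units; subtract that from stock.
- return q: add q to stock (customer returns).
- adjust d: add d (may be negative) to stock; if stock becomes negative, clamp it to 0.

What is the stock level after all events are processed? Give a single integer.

Processing events:
Start: stock = 11
  Event 1 (sale 17): sell min(17,11)=11. stock: 11 - 11 = 0. total_sold = 11
  Event 2 (adjust -10): 0 + -10 = 0 (clamped to 0)
  Event 3 (sale 21): sell min(21,0)=0. stock: 0 - 0 = 0. total_sold = 11
  Event 4 (restock 6): 0 + 6 = 6
  Event 5 (restock 32): 6 + 32 = 38
  Event 6 (restock 7): 38 + 7 = 45
  Event 7 (sale 22): sell min(22,45)=22. stock: 45 - 22 = 23. total_sold = 33
  Event 8 (adjust +10): 23 + 10 = 33
Final: stock = 33, total_sold = 33

Answer: 33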